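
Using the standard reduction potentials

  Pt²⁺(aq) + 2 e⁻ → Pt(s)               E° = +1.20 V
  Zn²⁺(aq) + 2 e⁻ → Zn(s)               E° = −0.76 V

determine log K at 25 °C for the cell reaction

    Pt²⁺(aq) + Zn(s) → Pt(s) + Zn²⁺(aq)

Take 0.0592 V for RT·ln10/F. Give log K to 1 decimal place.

The Pt²⁺/Pt couple is reduced (cathode); E°cell = +1.20 − (−0.76) = +1.96 V with n = 2.
At equilibrium E = 0, so log K = nE°cell / 0.0592 = (2)(+1.96) / 0.0592 = 66.2.

log K = 66.2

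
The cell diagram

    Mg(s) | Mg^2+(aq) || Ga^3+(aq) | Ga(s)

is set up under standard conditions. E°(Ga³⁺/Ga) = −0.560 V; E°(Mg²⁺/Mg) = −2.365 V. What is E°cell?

By convention the left-hand electrode in cell notation is the anode (oxidation) and the right-hand electrode is the cathode (reduction).
E°cell = E°(right) − E°(left) = −0.560 − (−2.365) = +1.805 V.

+1.805 V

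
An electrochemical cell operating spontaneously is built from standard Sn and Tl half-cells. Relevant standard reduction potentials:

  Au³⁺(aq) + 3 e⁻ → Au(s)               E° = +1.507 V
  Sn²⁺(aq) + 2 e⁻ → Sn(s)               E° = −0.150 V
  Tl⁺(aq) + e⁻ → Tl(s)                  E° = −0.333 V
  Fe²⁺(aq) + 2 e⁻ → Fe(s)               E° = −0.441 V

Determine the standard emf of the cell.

+0.183 V

The Sn²⁺/Sn couple has the higher E°, so Sn ion is reduced (cathode) and Tl is oxidized (anode).
E°cell = E°(cathode) − E°(anode) = −0.150 − (−0.333) = +0.183 V.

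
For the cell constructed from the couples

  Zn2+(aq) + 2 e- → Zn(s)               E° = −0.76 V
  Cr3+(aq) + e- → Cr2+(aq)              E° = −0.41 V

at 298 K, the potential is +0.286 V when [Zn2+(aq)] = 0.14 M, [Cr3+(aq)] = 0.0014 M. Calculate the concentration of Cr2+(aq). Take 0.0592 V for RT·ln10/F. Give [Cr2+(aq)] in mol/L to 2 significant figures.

With Cr³⁺/Cr²⁺ at the cathode and Zn²⁺/Zn at the anode, E°cell = −0.41 − (−0.76) = +0.35 V (n = 2).
From the Nernst equation, log Q = n(E° − E)/0.0592 = 2·(+0.35 − (+0.286))/0.0592 = 2.162.
The balanced reaction is 2 Cr3+(aq) + Zn(s) → 2 Cr2+(aq) + Zn2+(aq), so Q = ([Cr2+(aq)]^2·[Zn2+(aq)]) / [Cr3+(aq)]^2.
Isolating [Cr2+(aq)] in Q = 10^{2.162} yields log [Cr2+(aq)] = −1.346, i.e. 0.045 M.

0.045 M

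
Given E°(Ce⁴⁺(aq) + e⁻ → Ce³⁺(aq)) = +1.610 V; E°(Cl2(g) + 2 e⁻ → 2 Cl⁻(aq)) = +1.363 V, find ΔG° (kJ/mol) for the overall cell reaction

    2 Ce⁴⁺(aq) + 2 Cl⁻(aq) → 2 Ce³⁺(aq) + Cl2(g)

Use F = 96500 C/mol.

In the reaction as written Ce⁴⁺(aq) is reduced, so the Ce⁴⁺/Ce³⁺ couple is the cathode and Cl₂/Cl⁻ is the anode.
E°cell = +1.610 − (+1.363) = +0.247 V; balancing electrons gives n = 2.
ΔG° = −nFE°cell = −(2)(96500)(+0.247) J/mol = −47.7 kJ/mol.

−47.7 kJ/mol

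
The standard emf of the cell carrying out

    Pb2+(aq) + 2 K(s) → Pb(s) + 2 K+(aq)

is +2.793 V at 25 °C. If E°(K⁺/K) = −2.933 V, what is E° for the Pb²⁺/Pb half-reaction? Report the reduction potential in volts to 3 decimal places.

In the reaction as written the Pb²⁺/Pb couple is reduced (cathode) and K⁺/K is oxidized (anode), so E°cell = E°(Pb²⁺/Pb) − E°(K⁺/K).
E°(Pb²⁺/Pb) = E°cell + E°(anode) = +2.793 + (−2.933) = −0.140 V.

−0.140 V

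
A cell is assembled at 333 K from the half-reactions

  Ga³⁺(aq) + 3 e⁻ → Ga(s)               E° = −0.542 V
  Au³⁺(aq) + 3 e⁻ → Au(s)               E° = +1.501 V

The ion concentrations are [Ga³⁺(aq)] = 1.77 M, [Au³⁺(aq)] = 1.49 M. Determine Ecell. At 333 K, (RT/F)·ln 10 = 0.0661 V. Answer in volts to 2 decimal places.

+2.04 V

Since E°(Au³⁺/Au) > E°(Ga³⁺/Ga), Au³⁺/Au serves as the cathode.
E°cell = +1.501 − (−0.542) = +2.043 V, with n = 3 electrons transferred.
Balancing gives Au³⁺(aq) + Ga(s) → Au(s) + Ga³⁺(aq); hence Q = [Ga³⁺(aq)] / [Au³⁺(aq)] = 1.19 (log Q = 0.075).
E = E° − (0.0661/n)·log Q = +2.043 − (0.0661/3)(0.075) = +2.04 V.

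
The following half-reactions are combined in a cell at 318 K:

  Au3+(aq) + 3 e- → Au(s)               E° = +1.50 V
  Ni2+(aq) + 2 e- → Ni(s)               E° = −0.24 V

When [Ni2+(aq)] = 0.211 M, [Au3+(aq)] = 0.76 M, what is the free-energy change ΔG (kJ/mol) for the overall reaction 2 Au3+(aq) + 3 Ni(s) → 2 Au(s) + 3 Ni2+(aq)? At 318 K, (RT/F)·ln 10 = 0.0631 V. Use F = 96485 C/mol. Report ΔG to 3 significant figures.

−1020 kJ/mol

With Au³⁺/Au reduced at the cathode, E°cell = +1.50 − (−0.24) = +1.74 V and n = 6.
Q = [Ni2+(aq)]^3 / [Au3+(aq)]^2 = 0.0163, so log Q = −1.789 and E = +1.74 − (0.0631/6)(−1.789) = +1.7588 V.
Then ΔG = −nFE = −6 × 96485 × +1.7588 J/mol = −1020 kJ/mol.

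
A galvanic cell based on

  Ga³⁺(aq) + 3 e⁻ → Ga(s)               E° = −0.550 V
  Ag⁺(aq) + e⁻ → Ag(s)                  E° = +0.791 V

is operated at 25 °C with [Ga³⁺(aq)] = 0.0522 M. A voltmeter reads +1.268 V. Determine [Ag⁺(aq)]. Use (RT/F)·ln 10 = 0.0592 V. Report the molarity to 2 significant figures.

The Ag⁺/Ag couple has the larger reduction potential, so it is the cathode: E°cell = +0.791 − (−0.550) = +1.341 V and n = 3.
Since E = E° − (0.0592/n)·log Q, log Q = n(E° − E)/0.0592 = 3.699.
Balancing electrons gives 3 Ag⁺(aq) + Ga(s) → 3 Ag(s) + Ga³⁺(aq); thus Q = [Ga³⁺(aq)] / [Ag⁺(aq)]^3.
Solving for the unknown gives log [Ag⁺(aq)] = −1.660, so [Ag⁺(aq)] ≈ 0.022 M.

0.022 M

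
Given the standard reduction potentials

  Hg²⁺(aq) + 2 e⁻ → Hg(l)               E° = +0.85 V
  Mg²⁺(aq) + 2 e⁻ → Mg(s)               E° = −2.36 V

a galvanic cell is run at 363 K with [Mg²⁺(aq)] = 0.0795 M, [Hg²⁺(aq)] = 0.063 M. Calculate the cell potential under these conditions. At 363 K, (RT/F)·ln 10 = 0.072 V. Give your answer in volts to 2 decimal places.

+3.21 V

Hg²⁺/Hg is reduced (cathode, E° = +0.85 V) and Mg²⁺/Mg is oxidized (anode).
E°cell = E°cat − E°an = +0.85 − (−2.36) = +3.21 V; n = 2.
Balancing gives Hg²⁺(aq) + Mg(s) → Hg(l) + Mg²⁺(aq); hence Q = [Mg²⁺(aq)] / [Hg²⁺(aq)] = 1.26 (log Q = 0.101).
By the Nernst equation, E = +3.21 − (0.072/2)·(0.101) = +3.21 V.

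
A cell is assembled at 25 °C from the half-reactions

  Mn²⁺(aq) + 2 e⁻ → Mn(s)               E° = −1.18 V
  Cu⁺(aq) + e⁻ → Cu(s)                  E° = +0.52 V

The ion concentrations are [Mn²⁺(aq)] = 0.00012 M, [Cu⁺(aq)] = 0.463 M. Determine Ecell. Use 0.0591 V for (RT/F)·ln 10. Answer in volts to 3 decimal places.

Cu⁺/Cu is reduced (cathode, E° = +0.52 V) and Mn²⁺/Mn is oxidized (anode).
E°cell = +0.52 − (−1.18) = +1.70 V, with n = 2 electrons transferred.
For the overall reaction 2 Cu⁺(aq) + Mn(s) → 2 Cu(s) + Mn²⁺(aq), Q = [Mn²⁺(aq)] / [Cu⁺(aq)]^2 = 0.00056, giving log Q = −3.252.
Applying E = E° − (RT ln10/nF)·log Q gives +1.70 − (0.0591/2)(−3.252) = +1.796 V.

+1.796 V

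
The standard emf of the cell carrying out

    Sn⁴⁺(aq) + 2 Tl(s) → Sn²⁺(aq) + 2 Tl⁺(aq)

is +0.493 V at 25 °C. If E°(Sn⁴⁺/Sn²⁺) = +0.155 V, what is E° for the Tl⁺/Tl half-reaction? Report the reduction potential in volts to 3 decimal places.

In the reaction as written the Sn⁴⁺/Sn²⁺ couple is reduced (cathode) and Tl⁺/Tl is oxidized (anode), so E°cell = E°(Sn⁴⁺/Sn²⁺) − E°(Tl⁺/Tl).
E°(Tl⁺/Tl) = E°(cathode) − E°cell = +0.155 − (+0.493) = −0.338 V.

−0.338 V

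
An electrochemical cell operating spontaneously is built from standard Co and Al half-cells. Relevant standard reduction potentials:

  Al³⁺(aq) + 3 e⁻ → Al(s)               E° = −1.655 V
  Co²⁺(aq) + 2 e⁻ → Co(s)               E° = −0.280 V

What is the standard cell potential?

The Co²⁺/Co couple has the higher E°, so Co ion is reduced (cathode) and Al is oxidized (anode).
E°cell = E°(cathode) − E°(anode) = −0.280 − (−1.655) = +1.375 V.

+1.375 V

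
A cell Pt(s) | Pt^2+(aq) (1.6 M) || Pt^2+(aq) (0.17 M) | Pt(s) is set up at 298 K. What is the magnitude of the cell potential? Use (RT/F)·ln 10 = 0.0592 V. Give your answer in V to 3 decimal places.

0.029 V

For a concentration cell E°cell = 0, since both electrodes use the same couple.
The compartment with the higher Pt^2+(aq) concentration (1.6 M) acts as the cathode; ions are reduced there and produced at the dilute (0.17 M) anode.
With n = 2, Ecell = −(0.0592/2)·log([dilute]/[conc]) = −(0.0592/2)·log(0.17/1.6) = +0.029 V.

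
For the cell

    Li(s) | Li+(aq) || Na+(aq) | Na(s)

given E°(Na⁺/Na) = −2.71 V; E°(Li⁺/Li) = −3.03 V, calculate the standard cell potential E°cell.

By convention the left-hand electrode in cell notation is the anode (oxidation) and the right-hand electrode is the cathode (reduction).
E°cell = E°(right) − E°(left) = −2.71 − (−3.03) = +0.32 V.

+0.32 V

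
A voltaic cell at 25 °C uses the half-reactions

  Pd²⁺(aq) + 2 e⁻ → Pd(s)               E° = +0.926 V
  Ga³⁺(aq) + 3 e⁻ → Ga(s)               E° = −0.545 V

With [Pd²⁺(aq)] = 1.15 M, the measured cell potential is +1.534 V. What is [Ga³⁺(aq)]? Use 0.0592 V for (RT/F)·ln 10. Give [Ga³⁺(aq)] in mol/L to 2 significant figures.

With Pd²⁺/Pd at the cathode and Ga³⁺/Ga at the anode, E°cell = +0.926 − (−0.545) = +1.471 V (n = 6).
Rearranging E = E° − (0.0592/n)·log Q gives log Q = 6(+1.471 − (+1.534))/0.0592 = −6.385.
Balancing electrons gives 3 Pd²⁺(aq) + 2 Ga(s) → 3 Pd(s) + 2 Ga³⁺(aq); thus Q = [Ga³⁺(aq)]^2 / [Pd²⁺(aq)]^3.
Solving for the unknown gives log [Ga³⁺(aq)] = −3.101, so [Ga³⁺(aq)] ≈ 0.00079 M.

0.00079 M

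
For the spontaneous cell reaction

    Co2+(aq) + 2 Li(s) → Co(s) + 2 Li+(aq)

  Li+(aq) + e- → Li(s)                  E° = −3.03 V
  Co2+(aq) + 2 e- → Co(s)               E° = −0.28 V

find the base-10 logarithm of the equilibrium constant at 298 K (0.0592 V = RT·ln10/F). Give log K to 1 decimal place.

log K = 92.9

The Co²⁺/Co couple is reduced (cathode); E°cell = −0.28 − (−3.03) = +2.75 V with n = 2.
At equilibrium E = 0, so log K = nE°cell / 0.0592 = (2)(+2.75) / 0.0592 = 92.9.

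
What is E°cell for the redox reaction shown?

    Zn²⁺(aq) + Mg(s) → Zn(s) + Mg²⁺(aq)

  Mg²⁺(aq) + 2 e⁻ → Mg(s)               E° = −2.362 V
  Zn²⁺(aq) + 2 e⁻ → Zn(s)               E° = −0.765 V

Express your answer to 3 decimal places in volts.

+1.597 V

In the reaction as written, Zn²⁺(aq) is reduced (cathode) and Mg²⁺(aq) is produced by oxidation at the anode.
E°cell = E°(cathode) − E°(anode) = −0.765 − (−2.362) = +1.597 V.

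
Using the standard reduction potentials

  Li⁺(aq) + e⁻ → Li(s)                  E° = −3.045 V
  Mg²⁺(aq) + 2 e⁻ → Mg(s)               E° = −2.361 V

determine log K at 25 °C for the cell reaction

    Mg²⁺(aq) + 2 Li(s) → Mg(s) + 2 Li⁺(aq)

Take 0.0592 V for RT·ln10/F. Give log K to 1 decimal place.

The Mg²⁺/Mg couple is reduced (cathode); E°cell = −2.361 − (−3.045) = +0.684 V with n = 2.
At equilibrium E = 0, so log K = nE°cell / 0.0592 = (2)(+0.684) / 0.0592 = 23.1.

log K = 23.1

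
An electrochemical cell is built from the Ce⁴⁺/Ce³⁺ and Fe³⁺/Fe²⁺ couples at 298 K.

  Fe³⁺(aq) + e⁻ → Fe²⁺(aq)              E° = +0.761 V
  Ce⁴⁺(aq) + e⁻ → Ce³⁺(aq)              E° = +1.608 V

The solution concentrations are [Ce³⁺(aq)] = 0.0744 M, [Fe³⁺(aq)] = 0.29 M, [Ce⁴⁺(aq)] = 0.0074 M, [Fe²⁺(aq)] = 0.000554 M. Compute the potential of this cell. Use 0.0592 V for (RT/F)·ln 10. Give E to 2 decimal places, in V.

The Ce⁴⁺/Ce³⁺ couple has the more positive E°, so it is the cathode; Fe³⁺/Fe²⁺ is the anode.
E°cell = E°cat − E°an = +1.608 − (+0.761) = +0.847 V; n = 1.
For the overall reaction Ce⁴⁺(aq) + Fe²⁺(aq) → Ce³⁺(aq) + Fe³⁺(aq), Q = ([Ce³⁺(aq)]·[Fe³⁺(aq)]) / ([Ce⁴⁺(aq)]·[Fe²⁺(aq)]) = 5.26×10^3, giving log Q = 3.721.
Applying E = E° − (RT ln10/nF)·log Q gives +0.847 − (0.0592/1)(3.721) = +0.63 V.

+0.63 V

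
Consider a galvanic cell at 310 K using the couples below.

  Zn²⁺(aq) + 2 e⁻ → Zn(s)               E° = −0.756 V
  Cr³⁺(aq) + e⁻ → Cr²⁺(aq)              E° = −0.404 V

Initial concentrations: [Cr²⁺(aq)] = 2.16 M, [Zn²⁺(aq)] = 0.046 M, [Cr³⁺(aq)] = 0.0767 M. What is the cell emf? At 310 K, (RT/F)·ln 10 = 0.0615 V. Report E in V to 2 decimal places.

The Cr³⁺/Cr²⁺ couple has the more positive E°, so it is the cathode; Zn²⁺/Zn is the anode.
E°cell = −0.404 − (−0.756) = +0.352 V, with n = 2 electrons transferred.
The balanced reaction is 2 Cr³⁺(aq) + Zn(s) → 2 Cr²⁺(aq) + Zn²⁺(aq), so Q = ([Cr²⁺(aq)]^2·[Zn²⁺(aq)]) / [Cr³⁺(aq)]^2 = 36.5 and log Q = 1.562.
Applying E = E° − (RT ln10/nF)·log Q gives +0.352 − (0.0615/2)(1.562) = +0.30 V.

+0.30 V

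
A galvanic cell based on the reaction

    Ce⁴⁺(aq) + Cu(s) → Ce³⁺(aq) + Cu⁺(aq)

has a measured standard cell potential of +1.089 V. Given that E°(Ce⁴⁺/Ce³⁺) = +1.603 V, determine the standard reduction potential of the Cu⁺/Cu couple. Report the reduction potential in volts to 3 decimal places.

+0.514 V

In the reaction as written the Ce⁴⁺/Ce³⁺ couple is reduced (cathode) and Cu⁺/Cu is oxidized (anode), so E°cell = E°(Ce⁴⁺/Ce³⁺) − E°(Cu⁺/Cu).
E°(Cu⁺/Cu) = E°(cathode) − E°cell = +1.603 − (+1.089) = +0.514 V.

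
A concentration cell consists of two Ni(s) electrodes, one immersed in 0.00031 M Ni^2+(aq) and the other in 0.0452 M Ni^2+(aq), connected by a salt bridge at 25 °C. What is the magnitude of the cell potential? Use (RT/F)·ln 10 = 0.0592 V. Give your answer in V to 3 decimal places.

For a concentration cell E°cell = 0, since both electrodes use the same couple.
The compartment with the higher Ni^2+(aq) concentration (0.0452 M) acts as the cathode; ions are reduced there and produced at the dilute (0.00031 M) anode.
With n = 2, Ecell = −(0.0592/2)·log([dilute]/[conc]) = −(0.0592/2)·log(0.00031/0.0452) = +0.064 V.

0.064 V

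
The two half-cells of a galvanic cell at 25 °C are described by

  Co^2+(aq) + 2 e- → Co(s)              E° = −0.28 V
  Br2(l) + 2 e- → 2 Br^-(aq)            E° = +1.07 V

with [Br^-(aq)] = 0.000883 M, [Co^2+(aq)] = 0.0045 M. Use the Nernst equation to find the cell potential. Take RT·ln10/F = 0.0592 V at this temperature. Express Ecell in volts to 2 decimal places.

+1.60 V

Since E°(Br₂/Br⁻) > E°(Co²⁺/Co), Br₂/Br⁻ serves as the cathode.
The standard potential is +1.07 − (−0.28) = +1.35 V and the balanced reaction transfers n = 2 electrons.
Balancing gives Br2(l) + Co(s) → 2 Br^-(aq) + Co^2+(aq); hence Q = [Br^-(aq)]^2·[Co^2+(aq)] = 3.51×10^−9 (log Q = −8.455).
By the Nernst equation, E = +1.35 − (0.0592/2)·(−8.455) = +1.60 V.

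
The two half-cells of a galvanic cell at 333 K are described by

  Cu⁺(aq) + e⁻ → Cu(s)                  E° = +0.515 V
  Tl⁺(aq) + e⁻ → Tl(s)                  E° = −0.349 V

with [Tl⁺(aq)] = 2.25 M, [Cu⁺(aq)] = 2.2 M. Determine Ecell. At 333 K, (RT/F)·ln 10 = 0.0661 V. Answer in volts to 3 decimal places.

+0.863 V

Cu⁺/Cu is reduced (cathode, E° = +0.515 V) and Tl⁺/Tl is oxidized (anode).
E°cell = E°cat − E°an = +0.515 − (−0.349) = +0.864 V; n = 1.
For the overall reaction Cu⁺(aq) + Tl(s) → Cu(s) + Tl⁺(aq), Q = [Tl⁺(aq)] / [Cu⁺(aq)] = 1.02, giving log Q = 0.010.
Applying E = E° − (RT ln10/nF)·log Q gives +0.864 − (0.0661/1)(0.010) = +0.863 V.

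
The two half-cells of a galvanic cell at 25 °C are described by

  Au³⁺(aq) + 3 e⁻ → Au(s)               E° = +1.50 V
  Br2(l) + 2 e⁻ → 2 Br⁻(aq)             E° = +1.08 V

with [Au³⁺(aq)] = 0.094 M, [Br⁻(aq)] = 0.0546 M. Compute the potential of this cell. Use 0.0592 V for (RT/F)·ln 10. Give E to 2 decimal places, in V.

+0.32 V

Since E°(Au³⁺/Au) > E°(Br₂/Br⁻), Au³⁺/Au serves as the cathode.
The standard potential is +1.50 − (+1.08) = +0.42 V and the balanced reaction transfers n = 6 electrons.
Balancing gives 2 Au³⁺(aq) + 6 Br⁻(aq) → 2 Au(s) + 3 Br2(l); hence Q = 1 / ([Au³⁺(aq)]^2·[Br⁻(aq)]^6) = 4.27×10^9 (log Q = 9.631).
By the Nernst equation, E = +0.42 − (0.0592/6)·(9.631) = +0.32 V.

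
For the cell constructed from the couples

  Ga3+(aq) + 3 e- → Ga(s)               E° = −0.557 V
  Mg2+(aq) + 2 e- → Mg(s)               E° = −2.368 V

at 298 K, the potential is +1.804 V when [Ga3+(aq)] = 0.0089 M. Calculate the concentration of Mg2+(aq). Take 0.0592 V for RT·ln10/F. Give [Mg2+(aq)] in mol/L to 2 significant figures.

0.074 M

Ga³⁺/Ga is the cathode (higher E°); E°cell = −0.557 − (−2.368) = +1.811 V with n = 6.
From the Nernst equation, log Q = n(E° − E)/0.0592 = 6·(+1.811 − (+1.804))/0.0592 = 0.709.
The balanced reaction is 2 Ga3+(aq) + 3 Mg(s) → 2 Ga(s) + 3 Mg2+(aq), so Q = [Mg2+(aq)]^3 / [Ga3+(aq)]^2.
Isolating [Mg2+(aq)] in Q = 10^{0.709} yields log [Mg2+(aq)] = −1.131, i.e. 0.074 M.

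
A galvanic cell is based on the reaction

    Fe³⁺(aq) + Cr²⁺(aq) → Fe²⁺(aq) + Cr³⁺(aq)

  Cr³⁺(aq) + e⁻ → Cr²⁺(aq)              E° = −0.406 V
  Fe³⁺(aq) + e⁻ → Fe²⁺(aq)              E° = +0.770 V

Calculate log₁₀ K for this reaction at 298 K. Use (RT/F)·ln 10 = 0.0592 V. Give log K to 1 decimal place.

log K = 19.9

The Fe³⁺/Fe²⁺ couple is reduced (cathode); E°cell = +0.770 − (−0.406) = +1.176 V with n = 1.
At equilibrium E = 0, so log K = nE°cell / 0.0592 = (1)(+1.176) / 0.0592 = 19.9.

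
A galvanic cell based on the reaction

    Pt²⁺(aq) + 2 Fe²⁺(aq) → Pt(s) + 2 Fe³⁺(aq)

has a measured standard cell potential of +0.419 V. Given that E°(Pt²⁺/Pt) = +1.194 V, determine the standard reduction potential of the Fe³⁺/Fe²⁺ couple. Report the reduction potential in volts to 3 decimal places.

+0.775 V

In the reaction as written the Pt²⁺/Pt couple is reduced (cathode) and Fe³⁺/Fe²⁺ is oxidized (anode), so E°cell = E°(Pt²⁺/Pt) − E°(Fe³⁺/Fe²⁺).
E°(Fe³⁺/Fe²⁺) = E°(cathode) − E°cell = +1.194 − (+0.419) = +0.775 V.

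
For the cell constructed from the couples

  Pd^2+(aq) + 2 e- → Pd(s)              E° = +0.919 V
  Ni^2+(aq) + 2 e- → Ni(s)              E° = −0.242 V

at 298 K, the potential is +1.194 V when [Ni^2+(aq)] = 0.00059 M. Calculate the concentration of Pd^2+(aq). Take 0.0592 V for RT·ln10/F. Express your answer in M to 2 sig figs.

0.0077 M

Pd²⁺/Pd is the cathode (higher E°); E°cell = +0.919 − (−0.242) = +1.161 V with n = 2.
From the Nernst equation, log Q = n(E° − E)/0.0592 = 2·(+1.161 − (+1.194))/0.0592 = −1.115.
The balanced reaction is Pd^2+(aq) + Ni(s) → Pd(s) + Ni^2+(aq), so Q = [Ni^2+(aq)] / [Pd^2+(aq)].
Isolating [Pd^2+(aq)] in Q = 10^{−1.115} yields log [Pd^2+(aq)] = −2.114, i.e. 0.0077 M.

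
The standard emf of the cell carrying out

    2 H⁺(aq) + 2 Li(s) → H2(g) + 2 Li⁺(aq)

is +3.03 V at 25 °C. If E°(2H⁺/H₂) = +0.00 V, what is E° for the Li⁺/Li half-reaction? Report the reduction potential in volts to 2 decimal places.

In the reaction as written the 2H⁺/H₂ couple is reduced (cathode) and Li⁺/Li is oxidized (anode), so E°cell = E°(2H⁺/H₂) − E°(Li⁺/Li).
E°(Li⁺/Li) = E°(cathode) − E°cell = +0.00 − (+3.03) = −3.03 V.

−3.03 V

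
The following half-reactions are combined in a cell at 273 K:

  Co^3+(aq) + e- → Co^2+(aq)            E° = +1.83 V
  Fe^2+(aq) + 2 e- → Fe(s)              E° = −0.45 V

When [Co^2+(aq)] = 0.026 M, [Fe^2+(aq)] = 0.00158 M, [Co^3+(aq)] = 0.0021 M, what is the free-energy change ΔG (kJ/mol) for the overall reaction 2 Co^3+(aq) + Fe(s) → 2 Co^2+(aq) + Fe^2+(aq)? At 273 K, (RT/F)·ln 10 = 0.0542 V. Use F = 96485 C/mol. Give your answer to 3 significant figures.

E°cell = +1.83 − (−0.45) = +2.28 V; the balanced reaction transfers n = 2 electrons.
Q = ([Co^2+(aq)]^2·[Fe^2+(aq)]) / [Co^3+(aq)]^2 = 0.242, so log Q = −0.616 and E = +2.28 − (0.0542/2)(−0.616) = +2.2967 V.
Finally ΔG = −nFE = −(2)(96485 C/mol)(+2.2967 V) = −443 kJ/mol.

−443 kJ/mol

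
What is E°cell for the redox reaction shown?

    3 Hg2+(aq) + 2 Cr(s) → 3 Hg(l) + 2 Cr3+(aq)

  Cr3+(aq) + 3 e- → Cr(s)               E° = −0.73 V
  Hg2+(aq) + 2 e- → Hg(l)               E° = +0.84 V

Hg2+(aq) gains electrons, so the Hg²⁺/Hg couple is the cathode; the Cr³⁺/Cr couple is the anode.
E°cell = E°(cathode) − E°(anode) = +0.84 − (−0.73) = +1.57 V.
The positive value indicates the reaction is spontaneous as written.

+1.57 V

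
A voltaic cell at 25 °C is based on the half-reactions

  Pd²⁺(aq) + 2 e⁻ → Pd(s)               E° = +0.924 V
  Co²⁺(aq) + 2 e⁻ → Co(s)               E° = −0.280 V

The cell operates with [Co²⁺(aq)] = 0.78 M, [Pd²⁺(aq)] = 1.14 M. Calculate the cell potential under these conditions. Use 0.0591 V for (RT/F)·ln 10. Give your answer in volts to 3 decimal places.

+1.209 V

Since E°(Pd²⁺/Pd) > E°(Co²⁺/Co), Pd²⁺/Pd serves as the cathode.
The standard potential is +0.924 − (−0.280) = +1.204 V and the balanced reaction transfers n = 2 electrons.
Balancing gives Pd²⁺(aq) + Co(s) → Pd(s) + Co²⁺(aq); hence Q = [Co²⁺(aq)] / [Pd²⁺(aq)] = 0.684 (log Q = −0.165).
Applying E = E° − (RT ln10/nF)·log Q gives +1.204 − (0.0591/2)(−0.165) = +1.209 V.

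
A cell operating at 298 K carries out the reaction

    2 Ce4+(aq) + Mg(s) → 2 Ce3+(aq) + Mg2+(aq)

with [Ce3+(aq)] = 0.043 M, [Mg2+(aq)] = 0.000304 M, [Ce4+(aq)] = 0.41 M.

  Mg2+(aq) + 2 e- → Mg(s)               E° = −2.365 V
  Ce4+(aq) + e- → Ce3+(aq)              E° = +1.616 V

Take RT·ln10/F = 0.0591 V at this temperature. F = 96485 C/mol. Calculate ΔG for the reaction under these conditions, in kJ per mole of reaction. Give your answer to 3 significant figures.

With Ce⁴⁺/Ce³⁺ reduced at the cathode, E°cell = +1.616 − (−2.365) = +3.981 V and n = 2.
The reaction quotient is ([Ce3+(aq)]^2·[Mg2+(aq)]) / [Ce4+(aq)]^2 = 3.34×10^−6; by Nernst, E = +3.981 − (0.0591/2)(−5.476) = +4.1428 V.
ΔG = −nFE = −(2)(96485)(+4.1428) J/mol = −799 kJ/mol.

−799 kJ/mol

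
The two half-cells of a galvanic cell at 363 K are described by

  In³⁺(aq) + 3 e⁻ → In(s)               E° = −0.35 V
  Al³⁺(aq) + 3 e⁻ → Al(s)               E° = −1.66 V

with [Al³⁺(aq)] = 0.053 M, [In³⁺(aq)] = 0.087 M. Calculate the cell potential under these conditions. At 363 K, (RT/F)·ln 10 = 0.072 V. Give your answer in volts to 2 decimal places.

+1.32 V

Since E°(In³⁺/In) > E°(Al³⁺/Al), In³⁺/In serves as the cathode.
E°cell = E°cat − E°an = −0.35 − (−1.66) = +1.31 V; n = 3.
Balancing gives In³⁺(aq) + Al(s) → In(s) + Al³⁺(aq); hence Q = [Al³⁺(aq)] / [In³⁺(aq)] = 0.609 (log Q = −0.215).
Applying E = E° − (RT ln10/nF)·log Q gives +1.31 − (0.072/3)(−0.215) = +1.32 V.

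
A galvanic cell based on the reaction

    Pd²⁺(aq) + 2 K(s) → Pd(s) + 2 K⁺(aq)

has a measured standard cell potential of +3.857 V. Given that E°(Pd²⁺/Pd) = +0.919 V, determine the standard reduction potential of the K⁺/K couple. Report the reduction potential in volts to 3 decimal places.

−2.938 V

In the reaction as written the Pd²⁺/Pd couple is reduced (cathode) and K⁺/K is oxidized (anode), so E°cell = E°(Pd²⁺/Pd) − E°(K⁺/K).
E°(K⁺/K) = E°(cathode) − E°cell = +0.919 − (+3.857) = −2.938 V.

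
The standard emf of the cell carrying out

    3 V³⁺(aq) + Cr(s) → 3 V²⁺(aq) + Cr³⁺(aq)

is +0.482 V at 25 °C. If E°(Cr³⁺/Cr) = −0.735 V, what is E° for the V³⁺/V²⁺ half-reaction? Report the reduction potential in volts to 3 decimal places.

In the reaction as written the V³⁺/V²⁺ couple is reduced (cathode) and Cr³⁺/Cr is oxidized (anode), so E°cell = E°(V³⁺/V²⁺) − E°(Cr³⁺/Cr).
E°(V³⁺/V²⁺) = E°cell + E°(anode) = +0.482 + (−0.735) = −0.253 V.

−0.253 V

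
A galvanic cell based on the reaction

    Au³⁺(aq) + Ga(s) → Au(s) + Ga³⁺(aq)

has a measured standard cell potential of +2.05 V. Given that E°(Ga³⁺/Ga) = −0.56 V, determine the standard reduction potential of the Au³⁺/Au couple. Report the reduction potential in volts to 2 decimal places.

In the reaction as written the Au³⁺/Au couple is reduced (cathode) and Ga³⁺/Ga is oxidized (anode), so E°cell = E°(Au³⁺/Au) − E°(Ga³⁺/Ga).
E°(Au³⁺/Au) = E°cell + E°(anode) = +2.05 + (−0.56) = +1.49 V.

+1.49 V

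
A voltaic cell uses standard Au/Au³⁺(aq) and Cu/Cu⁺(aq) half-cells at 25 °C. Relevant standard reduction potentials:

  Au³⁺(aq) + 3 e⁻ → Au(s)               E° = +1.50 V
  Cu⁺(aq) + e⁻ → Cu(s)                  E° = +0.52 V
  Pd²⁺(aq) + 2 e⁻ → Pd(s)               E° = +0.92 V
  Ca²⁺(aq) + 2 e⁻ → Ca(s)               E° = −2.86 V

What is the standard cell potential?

The Au³⁺/Au couple has the higher E°, so Au ion is reduced (cathode) and Cu is oxidized (anode).
E°cell = E°(cathode) − E°(anode) = +1.50 − (+0.52) = +0.98 V.

+0.98 V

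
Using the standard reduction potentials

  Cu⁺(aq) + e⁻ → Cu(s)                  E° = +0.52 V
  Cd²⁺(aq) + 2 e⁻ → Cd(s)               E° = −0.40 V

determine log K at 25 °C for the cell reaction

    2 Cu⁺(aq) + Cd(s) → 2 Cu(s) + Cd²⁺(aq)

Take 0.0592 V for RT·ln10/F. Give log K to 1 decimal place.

The Cu⁺/Cu couple is reduced (cathode); E°cell = +0.52 − (−0.40) = +0.92 V with n = 2.
At equilibrium E = 0, so log K = nE°cell / 0.0592 = (2)(+0.92) / 0.0592 = 31.1.

log K = 31.1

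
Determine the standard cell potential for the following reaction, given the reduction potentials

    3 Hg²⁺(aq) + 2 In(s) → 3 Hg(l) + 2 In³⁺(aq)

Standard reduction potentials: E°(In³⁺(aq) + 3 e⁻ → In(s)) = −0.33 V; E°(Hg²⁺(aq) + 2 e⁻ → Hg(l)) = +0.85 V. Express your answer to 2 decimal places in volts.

In the reaction as written, Hg²⁺(aq) is reduced (cathode) and In³⁺(aq) is produced by oxidation at the anode.
E°cell = E°(cathode) − E°(anode) = +0.85 − (−0.33) = +1.18 V.

+1.18 V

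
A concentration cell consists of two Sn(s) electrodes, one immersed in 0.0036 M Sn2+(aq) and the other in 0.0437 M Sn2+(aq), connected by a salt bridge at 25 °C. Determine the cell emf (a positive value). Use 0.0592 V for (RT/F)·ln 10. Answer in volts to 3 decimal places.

For a concentration cell E°cell = 0, since both electrodes use the same couple.
The compartment with the higher Sn2+(aq) concentration (0.0437 M) acts as the cathode; ions are reduced there and produced at the dilute (0.0036 M) anode.
With n = 2, Ecell = −(0.0592/2)·log([dilute]/[conc]) = −(0.0592/2)·log(0.0036/0.0437) = +0.032 V.

0.032 V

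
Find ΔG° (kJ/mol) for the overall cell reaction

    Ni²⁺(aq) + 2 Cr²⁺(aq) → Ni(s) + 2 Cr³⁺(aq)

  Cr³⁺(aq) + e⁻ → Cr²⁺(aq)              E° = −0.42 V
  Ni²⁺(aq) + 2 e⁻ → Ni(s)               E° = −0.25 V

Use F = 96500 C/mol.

−32.8 kJ/mol

In the reaction as written Ni²⁺(aq) is reduced, so the Ni²⁺/Ni couple is the cathode and Cr³⁺/Cr²⁺ is the anode.
E°cell = −0.25 − (−0.42) = +0.17 V; balancing electrons gives n = 2.
ΔG° = −nFE°cell = −(2)(96500)(+0.17) J/mol = −32.8 kJ/mol.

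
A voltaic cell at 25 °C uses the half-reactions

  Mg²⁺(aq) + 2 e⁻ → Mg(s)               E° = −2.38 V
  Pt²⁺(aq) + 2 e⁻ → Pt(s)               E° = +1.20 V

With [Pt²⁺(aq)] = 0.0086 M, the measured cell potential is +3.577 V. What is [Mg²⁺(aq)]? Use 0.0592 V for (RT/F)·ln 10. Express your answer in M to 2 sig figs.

0.011 M

The Pt²⁺/Pt couple has the larger reduction potential, so it is the cathode: E°cell = +1.20 − (−2.38) = +3.58 V and n = 2.
From the Nernst equation, log Q = n(E° − E)/0.0592 = 2·(+3.58 − (+3.577))/0.0592 = 0.101.
Balancing electrons gives Pt²⁺(aq) + Mg(s) → Pt(s) + Mg²⁺(aq); thus Q = [Mg²⁺(aq)] / [Pt²⁺(aq)].
Substituting the known concentrations and solving, log [Mg²⁺(aq)] = −1.965 and [Mg²⁺(aq)] = 0.011 M.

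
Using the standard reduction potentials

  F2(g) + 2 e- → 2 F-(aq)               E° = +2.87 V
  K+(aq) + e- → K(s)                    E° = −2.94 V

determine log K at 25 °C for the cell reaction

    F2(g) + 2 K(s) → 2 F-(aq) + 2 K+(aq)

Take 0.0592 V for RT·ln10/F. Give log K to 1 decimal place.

The F₂/F⁻ couple is reduced (cathode); E°cell = +2.87 − (−2.94) = +5.81 V with n = 2.
At equilibrium E = 0, so log K = nE°cell / 0.0592 = (2)(+5.81) / 0.0592 = 196.3.

log K = 196.3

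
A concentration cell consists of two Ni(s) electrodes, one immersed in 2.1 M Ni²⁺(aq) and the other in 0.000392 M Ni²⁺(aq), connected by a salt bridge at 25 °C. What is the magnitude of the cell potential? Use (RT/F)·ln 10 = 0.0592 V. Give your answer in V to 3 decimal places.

0.110 V

For a concentration cell E°cell = 0, since both electrodes use the same couple.
The compartment with the higher Ni²⁺(aq) concentration (2.1 M) acts as the cathode; ions are reduced there and produced at the dilute (0.000392 M) anode.
With n = 2, Ecell = −(0.0592/2)·log([dilute]/[conc]) = −(0.0592/2)·log(0.000392/2.1) = +0.110 V.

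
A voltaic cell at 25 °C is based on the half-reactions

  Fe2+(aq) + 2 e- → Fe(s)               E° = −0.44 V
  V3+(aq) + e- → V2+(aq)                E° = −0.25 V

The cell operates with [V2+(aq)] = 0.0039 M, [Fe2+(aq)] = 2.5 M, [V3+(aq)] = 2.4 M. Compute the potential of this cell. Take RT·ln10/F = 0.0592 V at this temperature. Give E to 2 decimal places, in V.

The V³⁺/V²⁺ couple has the more positive E°, so it is the cathode; Fe²⁺/Fe is the anode.
E°cell = −0.25 − (−0.44) = +0.19 V, with n = 2 electrons transferred.
The balanced reaction is 2 V3+(aq) + Fe(s) → 2 V2+(aq) + Fe2+(aq), so Q = ([V2+(aq)]^2·[Fe2+(aq)]) / [V3+(aq)]^2 = 6.6×10^−6 and log Q = −5.180.
Applying E = E° − (RT ln10/nF)·log Q gives +0.19 − (0.0592/2)(−5.180) = +0.34 V.

+0.34 V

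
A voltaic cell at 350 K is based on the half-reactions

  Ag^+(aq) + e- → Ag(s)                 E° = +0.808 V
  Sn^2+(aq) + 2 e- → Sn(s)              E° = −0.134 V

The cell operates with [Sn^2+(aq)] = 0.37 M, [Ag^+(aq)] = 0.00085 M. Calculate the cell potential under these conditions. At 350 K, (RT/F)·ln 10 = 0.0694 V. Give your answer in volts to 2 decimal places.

+0.74 V

Ag⁺/Ag is reduced (cathode, E° = +0.808 V) and Sn²⁺/Sn is oxidized (anode).
E°cell = +0.808 − (−0.134) = +0.942 V, with n = 2 electrons transferred.
The balanced reaction is 2 Ag^+(aq) + Sn(s) → 2 Ag(s) + Sn^2+(aq), so Q = [Sn^2+(aq)] / [Ag^+(aq)]^2 = 5.12×10^5 and log Q = 5.709.
E = E° − (0.0694/n)·log Q = +0.942 − (0.0694/2)(5.709) = +0.74 V.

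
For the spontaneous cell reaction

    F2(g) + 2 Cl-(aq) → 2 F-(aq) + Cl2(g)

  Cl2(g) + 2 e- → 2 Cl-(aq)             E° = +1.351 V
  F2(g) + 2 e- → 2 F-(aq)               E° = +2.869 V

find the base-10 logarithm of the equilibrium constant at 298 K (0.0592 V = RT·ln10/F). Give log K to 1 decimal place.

log K = 51.3

The F₂/F⁻ couple is reduced (cathode); E°cell = +2.869 − (+1.351) = +1.518 V with n = 2.
At equilibrium E = 0, so log K = nE°cell / 0.0592 = (2)(+1.518) / 0.0592 = 51.3.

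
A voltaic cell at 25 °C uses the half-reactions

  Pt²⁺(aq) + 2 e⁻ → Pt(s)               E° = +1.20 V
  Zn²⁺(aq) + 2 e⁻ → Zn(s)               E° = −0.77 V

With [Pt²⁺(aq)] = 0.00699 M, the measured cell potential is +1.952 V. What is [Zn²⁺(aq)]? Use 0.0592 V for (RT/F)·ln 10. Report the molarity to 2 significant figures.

0.028 M

The Pt²⁺/Pt couple has the larger reduction potential, so it is the cathode: E°cell = +1.20 − (−0.77) = +1.97 V and n = 2.
Since E = E° − (0.0592/n)·log Q, log Q = n(E° − E)/0.0592 = 0.608.
The balanced reaction is Pt²⁺(aq) + Zn(s) → Pt(s) + Zn²⁺(aq), so Q = [Zn²⁺(aq)] / [Pt²⁺(aq)].
Isolating [Zn²⁺(aq)] in Q = 10^{0.608} yields log [Zn²⁺(aq)] = −1.548, i.e. 0.028 M.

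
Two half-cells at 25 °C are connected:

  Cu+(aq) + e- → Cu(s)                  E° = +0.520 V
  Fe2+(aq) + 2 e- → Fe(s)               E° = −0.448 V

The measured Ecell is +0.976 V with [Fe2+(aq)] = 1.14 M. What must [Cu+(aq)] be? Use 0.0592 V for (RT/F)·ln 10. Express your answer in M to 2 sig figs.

1.5 M

The Cu⁺/Cu couple has the larger reduction potential, so it is the cathode: E°cell = +0.520 − (−0.448) = +0.968 V and n = 2.
Rearranging E = E° − (0.0592/n)·log Q gives log Q = 2(+0.968 − (+0.976))/0.0592 = −0.270.
The balanced reaction is 2 Cu+(aq) + Fe(s) → 2 Cu(s) + Fe2+(aq), so Q = [Fe2+(aq)] / [Cu+(aq)]^2.
Solving for the unknown gives log [Cu+(aq)] = 0.163, so [Cu+(aq)] ≈ 1.5 M.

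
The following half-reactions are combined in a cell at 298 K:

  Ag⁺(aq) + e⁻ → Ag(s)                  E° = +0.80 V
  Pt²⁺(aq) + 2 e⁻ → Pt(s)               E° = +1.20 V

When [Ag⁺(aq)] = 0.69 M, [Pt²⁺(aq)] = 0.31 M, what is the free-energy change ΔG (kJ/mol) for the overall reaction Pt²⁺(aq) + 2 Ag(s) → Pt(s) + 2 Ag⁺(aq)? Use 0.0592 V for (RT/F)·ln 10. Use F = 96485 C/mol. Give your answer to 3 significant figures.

The standard cell potential is +1.20 − (+0.80) = +0.40 V, with n = 2 electrons in the balanced equation.
Q = [Ag⁺(aq)]^2 / [Pt²⁺(aq)] = 1.54, so log Q = 0.186 and E = +0.40 − (0.0592/2)(0.186) = +0.3945 V.
Then ΔG = −nFE = −2 × 96485 × +0.3945 J/mol = −76.1 kJ/mol.

−76.1 kJ/mol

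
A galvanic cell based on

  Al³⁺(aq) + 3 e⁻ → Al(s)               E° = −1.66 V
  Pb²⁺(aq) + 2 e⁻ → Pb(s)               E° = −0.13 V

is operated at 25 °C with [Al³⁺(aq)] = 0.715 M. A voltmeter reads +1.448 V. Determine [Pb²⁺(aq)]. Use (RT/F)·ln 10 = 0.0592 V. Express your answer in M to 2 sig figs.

Pb²⁺/Pb is the cathode (higher E°); E°cell = −0.13 − (−1.66) = +1.53 V with n = 6.
Since E = E° − (0.0592/n)·log Q, log Q = n(E° − E)/0.0592 = 8.311.
Balancing electrons gives 3 Pb²⁺(aq) + 2 Al(s) → 3 Pb(s) + 2 Al³⁺(aq); thus Q = [Al³⁺(aq)]^2 / [Pb²⁺(aq)]^3.
Solving for the unknown gives log [Pb²⁺(aq)] = −2.867, so [Pb²⁺(aq)] ≈ 0.0014 M.

0.0014 M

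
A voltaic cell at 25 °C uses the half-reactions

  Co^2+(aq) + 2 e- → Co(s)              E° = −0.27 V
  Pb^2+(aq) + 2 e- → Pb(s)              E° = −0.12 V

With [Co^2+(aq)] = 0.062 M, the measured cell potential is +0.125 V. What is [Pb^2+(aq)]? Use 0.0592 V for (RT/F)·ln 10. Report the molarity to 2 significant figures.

Pb²⁺/Pb is the cathode (higher E°); E°cell = −0.12 − (−0.27) = +0.15 V with n = 2.
Rearranging E = E° − (0.0592/n)·log Q gives log Q = 2(+0.15 − (+0.125))/0.0592 = 0.845.
Balancing electrons gives Pb^2+(aq) + Co(s) → Pb(s) + Co^2+(aq); thus Q = [Co^2+(aq)] / [Pb^2+(aq)].
Isolating [Pb^2+(aq)] in Q = 10^{0.845} yields log [Pb^2+(aq)] = −2.053, i.e. 0.0089 M.

0.0089 M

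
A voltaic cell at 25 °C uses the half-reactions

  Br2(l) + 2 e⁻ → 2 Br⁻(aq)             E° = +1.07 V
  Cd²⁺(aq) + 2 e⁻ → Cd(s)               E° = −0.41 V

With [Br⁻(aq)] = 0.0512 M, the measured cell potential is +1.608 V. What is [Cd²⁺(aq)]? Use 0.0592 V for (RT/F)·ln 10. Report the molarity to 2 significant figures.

0.018 M

The Br₂/Br⁻ couple has the larger reduction potential, so it is the cathode: E°cell = +1.07 − (−0.41) = +1.48 V and n = 2.
Since E = E° − (0.0592/n)·log Q, log Q = n(E° − E)/0.0592 = −4.324.
For Br2(l) + Cd(s) → 2 Br⁻(aq) + Cd²⁺(aq), the reaction quotient is Q = [Br⁻(aq)]^2·[Cd²⁺(aq)].
Isolating [Cd²⁺(aq)] in Q = 10^{−4.324} yields log [Cd²⁺(aq)] = −1.743, i.e. 0.018 M.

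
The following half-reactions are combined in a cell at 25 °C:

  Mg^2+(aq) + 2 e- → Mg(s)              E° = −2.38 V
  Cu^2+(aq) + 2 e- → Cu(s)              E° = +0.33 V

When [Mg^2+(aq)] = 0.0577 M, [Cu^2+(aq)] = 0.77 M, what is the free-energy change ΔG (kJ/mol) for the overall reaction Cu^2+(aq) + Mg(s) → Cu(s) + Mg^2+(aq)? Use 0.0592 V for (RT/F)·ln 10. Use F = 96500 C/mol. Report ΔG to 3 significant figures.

The standard cell potential is +0.33 − (−2.38) = +2.71 V, with n = 2 electrons in the balanced equation.
The reaction quotient is [Mg^2+(aq)] / [Cu^2+(aq)] = 0.0749; by Nernst, E = +2.71 − (0.0592/2)(−1.125) = +2.7433 V.
Finally ΔG = −nFE = −(2)(96500 C/mol)(+2.7433 V) = −529 kJ/mol.

−529 kJ/mol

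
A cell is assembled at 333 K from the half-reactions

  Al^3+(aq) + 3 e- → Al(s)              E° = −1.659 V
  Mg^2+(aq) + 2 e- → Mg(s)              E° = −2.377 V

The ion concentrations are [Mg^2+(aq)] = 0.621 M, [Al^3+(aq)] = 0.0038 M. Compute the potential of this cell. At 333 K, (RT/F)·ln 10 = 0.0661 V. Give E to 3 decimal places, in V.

+0.672 V

Since E°(Al³⁺/Al) > E°(Mg²⁺/Mg), Al³⁺/Al serves as the cathode.
E°cell = −1.659 − (−2.377) = +0.718 V, with n = 6 electrons transferred.
Balancing gives 2 Al^3+(aq) + 3 Mg(s) → 2 Al(s) + 3 Mg^2+(aq); hence Q = [Mg^2+(aq)]^3 / [Al^3+(aq)]^2 = 1.66×10^4 (log Q = 4.220).
By the Nernst equation, E = +0.718 − (0.0661/6)·(4.220) = +0.672 V.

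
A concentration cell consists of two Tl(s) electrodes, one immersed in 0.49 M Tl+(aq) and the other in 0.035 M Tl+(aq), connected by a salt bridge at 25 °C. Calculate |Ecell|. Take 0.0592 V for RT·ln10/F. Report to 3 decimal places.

0.068 V

For a concentration cell E°cell = 0, since both electrodes use the same couple.
The compartment with the higher Tl+(aq) concentration (0.49 M) acts as the cathode; ions are reduced there and produced at the dilute (0.035 M) anode.
With n = 1, Ecell = −(0.0592/1)·log([dilute]/[conc]) = −(0.0592/1)·log(0.035/0.49) = +0.068 V.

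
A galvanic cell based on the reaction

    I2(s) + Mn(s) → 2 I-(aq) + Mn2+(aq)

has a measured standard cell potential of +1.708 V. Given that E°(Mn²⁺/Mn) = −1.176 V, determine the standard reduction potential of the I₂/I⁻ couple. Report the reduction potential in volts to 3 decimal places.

+0.532 V

In the reaction as written the I₂/I⁻ couple is reduced (cathode) and Mn²⁺/Mn is oxidized (anode), so E°cell = E°(I₂/I⁻) − E°(Mn²⁺/Mn).
E°(I₂/I⁻) = E°cell + E°(anode) = +1.708 + (−1.176) = +0.532 V.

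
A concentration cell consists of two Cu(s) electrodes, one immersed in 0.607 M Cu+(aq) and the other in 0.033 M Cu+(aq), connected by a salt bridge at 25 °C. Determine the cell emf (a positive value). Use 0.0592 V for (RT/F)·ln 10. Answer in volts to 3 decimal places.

0.075 V

For a concentration cell E°cell = 0, since both electrodes use the same couple.
The compartment with the higher Cu+(aq) concentration (0.607 M) acts as the cathode; ions are reduced there and produced at the dilute (0.033 M) anode.
With n = 1, Ecell = −(0.0592/1)·log([dilute]/[conc]) = −(0.0592/1)·log(0.033/0.607) = +0.075 V.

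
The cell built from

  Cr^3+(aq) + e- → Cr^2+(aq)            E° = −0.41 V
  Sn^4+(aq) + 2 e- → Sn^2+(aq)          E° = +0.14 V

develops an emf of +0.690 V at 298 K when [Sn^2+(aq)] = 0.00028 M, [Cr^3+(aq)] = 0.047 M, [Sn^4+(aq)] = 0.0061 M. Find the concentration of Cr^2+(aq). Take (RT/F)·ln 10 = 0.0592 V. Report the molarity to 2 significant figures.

2.3 M

Sn⁴⁺/Sn²⁺ is the cathode (higher E°); E°cell = +0.14 − (−0.41) = +0.55 V with n = 2.
From the Nernst equation, log Q = n(E° − E)/0.0592 = 2·(+0.55 − (+0.690))/0.0592 = −4.730.
Balancing electrons gives Sn^4+(aq) + 2 Cr^2+(aq) → Sn^2+(aq) + 2 Cr^3+(aq); thus Q = ([Sn^2+(aq)]·[Cr^3+(aq)]^2) / ([Sn^4+(aq)]·[Cr^2+(aq)]^2).
Substituting the known concentrations and solving, log [Cr^2+(aq)] = 0.368 and [Cr^2+(aq)] = 2.3 M.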